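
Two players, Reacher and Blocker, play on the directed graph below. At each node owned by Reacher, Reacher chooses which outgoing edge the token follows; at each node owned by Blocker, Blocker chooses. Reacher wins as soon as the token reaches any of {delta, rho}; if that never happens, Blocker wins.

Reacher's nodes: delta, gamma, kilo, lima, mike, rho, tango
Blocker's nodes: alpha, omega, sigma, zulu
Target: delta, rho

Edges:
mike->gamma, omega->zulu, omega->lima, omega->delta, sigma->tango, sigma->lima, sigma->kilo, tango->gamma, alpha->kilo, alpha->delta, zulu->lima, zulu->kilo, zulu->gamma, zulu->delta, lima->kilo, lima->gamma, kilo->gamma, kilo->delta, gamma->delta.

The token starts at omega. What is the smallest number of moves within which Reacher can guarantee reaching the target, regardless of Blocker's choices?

A0 = {delta, rho}
A1: add {gamma, kilo} — kilo (Reacher) has kilo→delta; gamma (Reacher) has gamma→delta.
A2: add {alpha, lima, mike, tango} — mike (Reacher) has mike→gamma; tango (Reacher) has tango→gamma; alpha (Blocker): all of {kilo, delta} already in; lima (Reacher) has lima→kilo.
A3: add {sigma, zulu} — sigma (Blocker): all of {tango, lima, kilo} already in; zulu (Blocker): all of {lima, kilo, gamma, delta} already in.
A4: add {omega} — omega (Blocker): all of {zulu, lima, delta} already in.
A4 = all vertices. Fixed point.
omega enters the attractor at level 4, so Reacher can force the target in 4 moves from there.

4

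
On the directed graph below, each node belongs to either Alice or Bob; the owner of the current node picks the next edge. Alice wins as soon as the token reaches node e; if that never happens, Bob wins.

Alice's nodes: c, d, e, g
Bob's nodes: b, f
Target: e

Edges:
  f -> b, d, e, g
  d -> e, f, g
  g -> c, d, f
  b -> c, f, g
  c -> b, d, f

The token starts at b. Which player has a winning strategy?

A0 = {e}
A1: add {d} — d (Alice) has d→e.
A2: add {c, g} — c (Alice) has c→d; g (Alice) has g→d.
A3 = A2; e.g. b (Bob) can still go to f. Fixed point.
b never enters the attractor, so Bob can avoid the target forever.

Bob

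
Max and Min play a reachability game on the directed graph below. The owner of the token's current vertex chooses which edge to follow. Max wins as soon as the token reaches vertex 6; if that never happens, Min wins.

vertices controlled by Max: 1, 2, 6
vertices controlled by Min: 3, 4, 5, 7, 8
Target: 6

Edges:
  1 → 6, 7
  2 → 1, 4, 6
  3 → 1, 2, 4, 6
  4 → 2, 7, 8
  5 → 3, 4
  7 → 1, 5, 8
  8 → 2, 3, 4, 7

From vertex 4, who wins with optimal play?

Min

A0 = {6}
A1: add {1, 2} — 1 (Max) has 1→6; 2 (Max) has 2→6.
A2 = A1; e.g. 3 (Min) can still go to 4. Fixed point.
4 never enters the attractor, so Min can avoid the target forever.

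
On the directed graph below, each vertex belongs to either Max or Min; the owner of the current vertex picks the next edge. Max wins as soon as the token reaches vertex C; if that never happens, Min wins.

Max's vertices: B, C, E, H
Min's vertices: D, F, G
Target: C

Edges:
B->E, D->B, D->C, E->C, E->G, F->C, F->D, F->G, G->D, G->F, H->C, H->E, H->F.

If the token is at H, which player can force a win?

Max

A0 = {C}
A1: add {E, H} — E (Max) has E→C; H (Max) has H→C.
H ∈ A1, so Max can force the target.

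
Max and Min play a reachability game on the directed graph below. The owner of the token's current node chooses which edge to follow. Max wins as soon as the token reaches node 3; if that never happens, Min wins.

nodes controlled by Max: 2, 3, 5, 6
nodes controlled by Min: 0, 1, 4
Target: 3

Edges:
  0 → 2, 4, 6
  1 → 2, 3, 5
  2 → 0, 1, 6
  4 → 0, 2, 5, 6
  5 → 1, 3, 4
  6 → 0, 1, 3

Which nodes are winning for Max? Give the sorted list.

A0 = {3}
A1: add {5, 6} — 5 (Max) has 5→3; 6 (Max) has 6→3.
A2: add {2} — 2 (Max) has 2→6.
A3: add {1} — 1 (Min): all of {2, 3, 5} already in.
A4 = A3; e.g. 0 (Min) can still go to 4. Fixed point.
Max's winning region = {1, 2, 3, 5, 6}.

1, 2, 3, 5, 6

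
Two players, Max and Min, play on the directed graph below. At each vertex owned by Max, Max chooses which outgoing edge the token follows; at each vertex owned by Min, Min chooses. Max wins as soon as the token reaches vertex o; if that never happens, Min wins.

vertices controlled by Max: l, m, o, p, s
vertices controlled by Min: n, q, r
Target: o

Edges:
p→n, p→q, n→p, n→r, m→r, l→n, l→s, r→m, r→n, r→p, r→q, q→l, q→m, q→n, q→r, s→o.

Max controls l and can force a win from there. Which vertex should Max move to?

A0 = {o}
A1: add {s} — s (Max) has s→o.
A2: add {l} — l (Max) has l→s.
A3 = A2; e.g. m (Max) has no edge into A2. Fixed point.
From l, successor s is in the attractor (rank 1); the other successor n is not.

s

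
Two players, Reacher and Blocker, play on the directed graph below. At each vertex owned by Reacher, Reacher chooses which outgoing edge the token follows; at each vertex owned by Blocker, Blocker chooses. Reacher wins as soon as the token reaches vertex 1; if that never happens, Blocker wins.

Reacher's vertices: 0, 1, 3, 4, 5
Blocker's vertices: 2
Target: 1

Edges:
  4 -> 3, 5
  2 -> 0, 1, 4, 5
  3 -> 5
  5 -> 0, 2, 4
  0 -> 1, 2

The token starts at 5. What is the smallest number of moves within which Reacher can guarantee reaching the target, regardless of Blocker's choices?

2

A0 = {1}
A1: add {0} — 0 (Reacher) has 0→1.
A2: add {5} — 5 (Reacher) has 5→0.
5 enters the attractor at level 2, so Reacher can force the target in 2 moves from there.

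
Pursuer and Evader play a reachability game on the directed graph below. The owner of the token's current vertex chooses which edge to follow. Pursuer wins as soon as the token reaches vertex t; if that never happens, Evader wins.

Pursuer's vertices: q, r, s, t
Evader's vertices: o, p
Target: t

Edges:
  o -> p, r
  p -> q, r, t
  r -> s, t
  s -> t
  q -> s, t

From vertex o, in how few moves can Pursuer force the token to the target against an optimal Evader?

A0 = {t}
A1: add {q, r, s} — q (Pursuer) has q→t; r (Pursuer) has r→t; s (Pursuer) has s→t.
A2: add {p} — p (Evader): all of {q, r, t} already in.
A3: add {o} — o (Evader): all of {p, r} already in.
A3 = all vertices. Fixed point.
o enters the attractor at level 3, so Pursuer can force the target in 3 moves from there.

3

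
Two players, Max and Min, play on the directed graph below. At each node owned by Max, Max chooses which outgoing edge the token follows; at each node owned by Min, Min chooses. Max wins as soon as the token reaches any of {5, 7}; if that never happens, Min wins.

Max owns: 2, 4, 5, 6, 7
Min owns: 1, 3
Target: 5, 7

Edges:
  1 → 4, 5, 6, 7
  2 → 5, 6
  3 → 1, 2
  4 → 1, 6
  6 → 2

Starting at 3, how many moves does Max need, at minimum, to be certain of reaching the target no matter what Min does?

5

A0 = {5, 7}
A1: add {2} — 2 (Max) has 2→5.
A2: add {6} — 6 (Max) has 6→2.
A3: add {4} — 4 (Max) has 4→6.
A4: add {1} — 1 (Min): all of {4, 5, 6, 7} already in.
A5: add {3} — 3 (Min): all of {1, 2} already in.
A5 = all vertices. Fixed point.
3 enters the attractor at level 5, so Max can force the target in 5 moves from there.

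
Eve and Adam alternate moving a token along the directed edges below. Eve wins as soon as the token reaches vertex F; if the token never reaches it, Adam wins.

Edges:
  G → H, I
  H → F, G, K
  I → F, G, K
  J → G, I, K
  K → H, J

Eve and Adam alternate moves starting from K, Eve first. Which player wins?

Adam

Track states (vertex, player-to-move).
A0 = {(F,Eve), (F,Adam)}
A1: add {(H,Eve), (I,Eve)}.
A2: add {(G,Adam)}.
A3: add {(J,Eve)}.
A4: add {(K,Adam)}.
A5 = A4; e.g. (G,Eve) stays out. (K,Eve) never enters ⇒ Adam avoids the target.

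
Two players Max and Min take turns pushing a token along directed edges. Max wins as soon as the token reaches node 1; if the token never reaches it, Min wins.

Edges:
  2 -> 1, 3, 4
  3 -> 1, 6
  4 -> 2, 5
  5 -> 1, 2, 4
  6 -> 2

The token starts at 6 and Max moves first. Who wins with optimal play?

Min

Track states (vertex, player-to-move).
A0 = {(1,Max), (1,Min)}
A1: add {(2,Max), (3,Max), (5,Max)}.
A2: add {(4,Min), (6,Min)}.
A3 = A2; e.g. (2,Min) stays out. (6,Max) never enters ⇒ Min avoids the target.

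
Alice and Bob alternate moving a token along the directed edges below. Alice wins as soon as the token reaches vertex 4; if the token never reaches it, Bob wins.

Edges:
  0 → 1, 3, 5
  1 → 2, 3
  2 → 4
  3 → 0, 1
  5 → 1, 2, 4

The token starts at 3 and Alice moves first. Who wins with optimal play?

Bob

Track states (vertex, player-to-move).
A0 = {(4,Alice), (4,Bob)}
A1: add {(2,Alice), (2,Bob), (5,Alice)}.
A2: add {(1,Alice)}.
A3: add {(5,Bob)}.
A4: add {(0,Alice)}.
A5: add {(3,Bob)}.
A6 = A5; e.g. (0,Bob) stays out. (3,Alice) never enters ⇒ Bob avoids the target.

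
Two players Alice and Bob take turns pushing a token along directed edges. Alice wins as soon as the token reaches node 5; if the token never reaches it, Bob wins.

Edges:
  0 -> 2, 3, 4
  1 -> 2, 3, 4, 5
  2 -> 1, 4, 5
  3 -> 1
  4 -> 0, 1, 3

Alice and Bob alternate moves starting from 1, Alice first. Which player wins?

Track states (vertex, player-to-move).
A0 = {(5,Alice), (5,Bob)}
A1: add {(1,Alice), (2,Alice)}.
(1,Alice) ∈ A1 ⇒ Alice forces the target.

Alice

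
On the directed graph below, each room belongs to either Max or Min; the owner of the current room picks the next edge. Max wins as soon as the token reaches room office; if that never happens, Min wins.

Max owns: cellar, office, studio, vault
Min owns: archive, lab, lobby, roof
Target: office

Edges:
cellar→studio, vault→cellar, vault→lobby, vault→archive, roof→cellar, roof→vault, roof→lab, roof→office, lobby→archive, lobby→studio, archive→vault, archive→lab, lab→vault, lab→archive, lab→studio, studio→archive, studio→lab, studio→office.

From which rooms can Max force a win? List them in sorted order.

cellar, office, studio, vault

A0 = {office}
A1: add {studio} — studio (Max) has studio→office.
A2: add {cellar} — cellar (Max) has cellar→studio.
A3: add {vault} — vault (Max) has vault→cellar.
A4 = A3; e.g. roof (Min) can still go to lab. Fixed point.
Max's winning region = {cellar, office, studio, vault}.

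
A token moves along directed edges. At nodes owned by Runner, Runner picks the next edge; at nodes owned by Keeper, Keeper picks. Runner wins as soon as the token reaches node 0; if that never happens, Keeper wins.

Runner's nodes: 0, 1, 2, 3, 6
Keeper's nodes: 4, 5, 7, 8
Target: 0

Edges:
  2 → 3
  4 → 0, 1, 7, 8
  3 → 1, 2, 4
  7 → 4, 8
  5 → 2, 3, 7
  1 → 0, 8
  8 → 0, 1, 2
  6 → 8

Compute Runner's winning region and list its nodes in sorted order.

A0 = {0}
A1: add {1} — 1 (Runner) has 1→0.
A2: add {3} — 3 (Runner) has 3→1.
A3: add {2} — 2 (Runner) has 2→3.
A4: add {8} — 8 (Keeper): all of {0, 1, 2} already in.
A5: add {6} — 6 (Runner) has 6→8.
A6 = A5; e.g. 4 (Keeper) can still go to 7. Fixed point.
Runner's winning region = {0, 1, 2, 3, 6, 8}.

0, 1, 2, 3, 6, 8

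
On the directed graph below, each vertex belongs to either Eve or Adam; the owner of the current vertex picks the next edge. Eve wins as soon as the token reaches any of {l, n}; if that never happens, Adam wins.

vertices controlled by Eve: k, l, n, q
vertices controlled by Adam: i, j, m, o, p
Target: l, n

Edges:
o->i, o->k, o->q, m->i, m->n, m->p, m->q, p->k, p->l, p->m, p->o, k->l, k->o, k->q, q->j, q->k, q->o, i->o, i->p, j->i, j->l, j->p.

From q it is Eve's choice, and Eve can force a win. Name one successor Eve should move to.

A0 = {l, n}
A1: add {k} — k (Eve) has k→l.
A2: add {q} — q (Eve) has q→k.
A3 = A2; e.g. i (Adam) can still go to o. Fixed point.
From q, successor k is in the attractor (rank 1); the other successors j, o are not.

k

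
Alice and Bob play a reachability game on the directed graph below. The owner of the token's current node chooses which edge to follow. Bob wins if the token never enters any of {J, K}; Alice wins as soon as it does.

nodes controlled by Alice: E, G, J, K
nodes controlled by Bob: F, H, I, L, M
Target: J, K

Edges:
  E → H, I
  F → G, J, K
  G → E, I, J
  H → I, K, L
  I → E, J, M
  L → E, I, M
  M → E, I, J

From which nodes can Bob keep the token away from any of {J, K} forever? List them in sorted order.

E, H, I, L, M

A0 = {J, K}
A1: add {G} — G (Alice) has G→J.
A2: add {F} — F (Bob): all of {G, J, K} already in.
A3 = A2; e.g. E (Alice) has no edge into A2. Fixed point.
Alice's attractor = {F, G, J, K}; Bob avoids the target exactly from the complement.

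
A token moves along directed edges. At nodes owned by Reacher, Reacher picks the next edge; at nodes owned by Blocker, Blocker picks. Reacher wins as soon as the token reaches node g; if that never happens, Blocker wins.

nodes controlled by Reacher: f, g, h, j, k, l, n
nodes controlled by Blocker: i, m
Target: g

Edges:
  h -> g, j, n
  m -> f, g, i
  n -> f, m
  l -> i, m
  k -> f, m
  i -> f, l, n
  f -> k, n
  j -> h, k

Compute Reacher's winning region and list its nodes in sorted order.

g, h, j

A0 = {g}
A1: add {h} — h (Reacher) has h→g.
A2: add {j} — j (Reacher) has j→h.
A3 = A2; e.g. f (Reacher) has no edge into A2. Fixed point.
Reacher's winning region = {g, h, j}.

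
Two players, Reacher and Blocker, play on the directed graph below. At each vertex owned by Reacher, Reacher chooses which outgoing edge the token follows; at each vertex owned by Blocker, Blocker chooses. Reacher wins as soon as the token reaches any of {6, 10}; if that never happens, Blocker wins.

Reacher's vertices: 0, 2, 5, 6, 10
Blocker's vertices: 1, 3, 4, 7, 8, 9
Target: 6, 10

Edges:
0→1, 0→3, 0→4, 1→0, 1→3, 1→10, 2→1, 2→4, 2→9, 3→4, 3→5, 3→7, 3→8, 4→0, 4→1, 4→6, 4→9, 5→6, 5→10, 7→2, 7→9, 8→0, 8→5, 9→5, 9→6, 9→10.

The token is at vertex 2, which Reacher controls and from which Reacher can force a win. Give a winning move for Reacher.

9

A0 = {6, 10}
A1: add {5} — 5 (Reacher) has 5→6.
A2: add {9} — 9 (Blocker): all of {5, 6, 10} already in.
A3: add {2} — 2 (Reacher) has 2→9.
A4: add {7} — 7 (Blocker): all of {2, 9} already in.
A5 = A4; e.g. 0 (Reacher) has no edge into A4. Fixed point.
From 2, successor 9 is in the attractor (rank 2); the other successors 1, 4 are not.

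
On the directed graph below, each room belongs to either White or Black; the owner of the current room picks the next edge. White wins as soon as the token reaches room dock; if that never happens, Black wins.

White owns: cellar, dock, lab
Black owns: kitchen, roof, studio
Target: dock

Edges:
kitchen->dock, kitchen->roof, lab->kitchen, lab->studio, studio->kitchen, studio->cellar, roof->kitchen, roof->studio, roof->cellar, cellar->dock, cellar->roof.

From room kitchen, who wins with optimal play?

A0 = {dock}
A1: add {cellar} — cellar (White) has cellar→dock.
A2 = A1; e.g. kitchen (Black) can still go to roof. Fixed point.
kitchen never enters the attractor, so Black can avoid the target forever.

Black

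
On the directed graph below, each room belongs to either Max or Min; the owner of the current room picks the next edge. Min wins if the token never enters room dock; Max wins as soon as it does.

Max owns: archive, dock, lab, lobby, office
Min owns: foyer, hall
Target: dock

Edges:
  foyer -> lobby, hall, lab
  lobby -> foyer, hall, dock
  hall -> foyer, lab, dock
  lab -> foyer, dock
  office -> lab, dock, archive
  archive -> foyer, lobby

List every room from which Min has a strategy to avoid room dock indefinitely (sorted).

A0 = {dock}
A1: add {lab, lobby, office} — lobby (Max) has lobby→dock; lab (Max) has lab→dock; office (Max) has office→dock.
A2: add {archive} — archive (Max) has archive→lobby.
A3 = A2; e.g. foyer (Min) can still go to hall. Fixed point.
Max's attractor = {archive, dock, lab, lobby, office}; Min avoids the target exactly from the complement.

foyer, hall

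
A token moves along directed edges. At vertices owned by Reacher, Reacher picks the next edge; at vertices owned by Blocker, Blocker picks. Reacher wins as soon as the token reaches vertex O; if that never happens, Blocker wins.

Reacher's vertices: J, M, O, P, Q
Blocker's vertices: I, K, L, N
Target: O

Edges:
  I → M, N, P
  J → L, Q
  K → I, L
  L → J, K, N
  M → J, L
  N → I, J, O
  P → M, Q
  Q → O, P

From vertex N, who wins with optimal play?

A0 = {O}
A1: add {Q} — Q (Reacher) has Q→O.
A2: add {J, P} — J (Reacher) has J→Q; P (Reacher) has P→Q.
A3: add {M} — M (Reacher) has M→J.
A4 = A3; e.g. I (Blocker) can still go to N. Fixed point.
N never enters the attractor, so Blocker can avoid the target forever.

Blocker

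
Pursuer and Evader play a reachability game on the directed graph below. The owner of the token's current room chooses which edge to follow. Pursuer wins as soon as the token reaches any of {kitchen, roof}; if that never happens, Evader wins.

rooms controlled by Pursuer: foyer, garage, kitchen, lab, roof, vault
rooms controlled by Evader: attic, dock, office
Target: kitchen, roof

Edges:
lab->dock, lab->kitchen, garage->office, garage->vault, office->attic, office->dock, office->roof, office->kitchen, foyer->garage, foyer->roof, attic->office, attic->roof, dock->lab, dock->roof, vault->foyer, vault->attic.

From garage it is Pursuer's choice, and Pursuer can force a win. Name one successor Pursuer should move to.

vault

A0 = {kitchen, roof}
A1: add {foyer, lab} — lab (Pursuer) has lab→kitchen; foyer (Pursuer) has foyer→roof.
A2: add {dock, vault} — dock (Evader): all of {lab, roof} already in; vault (Pursuer) has vault→foyer.
A3: add {garage} — garage (Pursuer) has garage→vault.
A4 = A3; e.g. office (Evader) can still go to attic. Fixed point.
From garage, successor vault is in the attractor (rank 2); the other successor office is not.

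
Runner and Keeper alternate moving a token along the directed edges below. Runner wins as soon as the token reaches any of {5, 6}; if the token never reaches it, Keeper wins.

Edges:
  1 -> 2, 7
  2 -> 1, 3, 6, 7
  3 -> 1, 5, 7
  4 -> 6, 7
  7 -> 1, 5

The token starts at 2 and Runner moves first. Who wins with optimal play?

Runner

Track states (vertex, player-to-move).
A0 = {(5,Runner), (5,Keeper), (6,Runner), (6,Keeper)}
A1: add {(2,Runner), (3,Runner), (4,Runner), (7,Runner)}.
(2,Runner) ∈ A1 ⇒ Runner forces the target.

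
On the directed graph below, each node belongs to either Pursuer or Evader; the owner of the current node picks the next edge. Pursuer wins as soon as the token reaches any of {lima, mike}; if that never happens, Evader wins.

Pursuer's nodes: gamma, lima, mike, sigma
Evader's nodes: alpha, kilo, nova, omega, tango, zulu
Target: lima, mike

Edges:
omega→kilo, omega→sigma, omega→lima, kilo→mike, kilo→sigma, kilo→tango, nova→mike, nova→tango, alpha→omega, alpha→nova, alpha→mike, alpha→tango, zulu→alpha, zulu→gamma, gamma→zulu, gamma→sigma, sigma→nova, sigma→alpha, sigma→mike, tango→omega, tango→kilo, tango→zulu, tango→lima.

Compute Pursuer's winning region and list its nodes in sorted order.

A0 = {lima, mike}
A1: add {sigma} — sigma (Pursuer) has sigma→mike.
A2: add {gamma} — gamma (Pursuer) has gamma→sigma.
A3 = A2; e.g. omega (Evader) can still go to kilo. Fixed point.
Pursuer's winning region = {gamma, lima, mike, sigma}.

gamma, lima, mike, sigma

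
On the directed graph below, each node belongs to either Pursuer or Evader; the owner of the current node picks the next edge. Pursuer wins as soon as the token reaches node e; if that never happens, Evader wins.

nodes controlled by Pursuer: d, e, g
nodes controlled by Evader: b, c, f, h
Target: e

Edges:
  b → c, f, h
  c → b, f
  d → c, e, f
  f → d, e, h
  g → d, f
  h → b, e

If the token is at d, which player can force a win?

Pursuer

A0 = {e}
A1: add {d} — d (Pursuer) has d→e.
d ∈ A1, so Pursuer can force the target.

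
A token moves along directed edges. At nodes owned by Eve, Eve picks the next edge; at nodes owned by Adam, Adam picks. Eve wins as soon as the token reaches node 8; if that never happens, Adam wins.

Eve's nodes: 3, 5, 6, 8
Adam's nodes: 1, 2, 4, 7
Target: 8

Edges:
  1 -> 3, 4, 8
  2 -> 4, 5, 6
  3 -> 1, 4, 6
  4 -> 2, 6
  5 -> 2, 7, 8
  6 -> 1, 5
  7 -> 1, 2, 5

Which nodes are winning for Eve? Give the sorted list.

3, 5, 6, 8

A0 = {8}
A1: add {5} — 5 (Eve) has 5→8.
A2: add {6} — 6 (Eve) has 6→5.
A3: add {3} — 3 (Eve) has 3→6.
A4 = A3; e.g. 1 (Adam) can still go to 4. Fixed point.
Eve's winning region = {3, 5, 6, 8}.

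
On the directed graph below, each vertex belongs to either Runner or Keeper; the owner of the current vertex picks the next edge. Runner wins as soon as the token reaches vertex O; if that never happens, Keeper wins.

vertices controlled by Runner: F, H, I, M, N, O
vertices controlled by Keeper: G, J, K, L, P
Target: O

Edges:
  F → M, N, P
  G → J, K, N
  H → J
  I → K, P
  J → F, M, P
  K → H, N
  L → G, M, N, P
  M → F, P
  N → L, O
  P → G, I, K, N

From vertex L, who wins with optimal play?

A0 = {O}
A1: add {N} — N (Runner) has N→O.
A2: add {F} — F (Runner) has F→N.
A3: add {M} — M (Runner) has M→F.
A4 = A3; e.g. G (Keeper) can still go to J. Fixed point.
L never enters the attractor, so Keeper can avoid the target forever.

Keeper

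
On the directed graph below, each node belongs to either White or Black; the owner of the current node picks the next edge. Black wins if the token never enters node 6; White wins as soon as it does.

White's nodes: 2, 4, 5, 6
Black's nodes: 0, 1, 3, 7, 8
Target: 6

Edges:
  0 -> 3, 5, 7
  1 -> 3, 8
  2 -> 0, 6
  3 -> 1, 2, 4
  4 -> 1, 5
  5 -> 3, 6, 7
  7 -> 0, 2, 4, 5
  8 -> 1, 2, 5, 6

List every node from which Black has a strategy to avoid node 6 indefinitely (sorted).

A0 = {6}
A1: add {2, 5} — 2 (White) has 2→6; 5 (White) has 5→6.
A2: add {4} — 4 (White) has 4→5.
A3 = A2; e.g. 0 (Black) can still go to 3. Fixed point.
White's attractor = {2, 4, 5, 6}; Black avoids the target exactly from the complement.

0, 1, 3, 7, 8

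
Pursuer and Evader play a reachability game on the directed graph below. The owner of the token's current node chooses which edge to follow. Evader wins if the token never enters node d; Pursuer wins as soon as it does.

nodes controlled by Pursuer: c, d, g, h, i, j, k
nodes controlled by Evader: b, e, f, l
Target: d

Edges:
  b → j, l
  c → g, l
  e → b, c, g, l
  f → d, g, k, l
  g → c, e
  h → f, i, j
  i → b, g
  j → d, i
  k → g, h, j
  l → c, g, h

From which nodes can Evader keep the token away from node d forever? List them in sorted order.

A0 = {d}
A1: add {j} — j (Pursuer) has j→d.
A2: add {h, k} — h (Pursuer) has h→j; k (Pursuer) has k→j.
A3 = A2; e.g. b (Evader) can still go to l. Fixed point.
Pursuer's attractor = {d, h, j, k}; Evader avoids the target exactly from the complement.

b, c, e, f, g, i, l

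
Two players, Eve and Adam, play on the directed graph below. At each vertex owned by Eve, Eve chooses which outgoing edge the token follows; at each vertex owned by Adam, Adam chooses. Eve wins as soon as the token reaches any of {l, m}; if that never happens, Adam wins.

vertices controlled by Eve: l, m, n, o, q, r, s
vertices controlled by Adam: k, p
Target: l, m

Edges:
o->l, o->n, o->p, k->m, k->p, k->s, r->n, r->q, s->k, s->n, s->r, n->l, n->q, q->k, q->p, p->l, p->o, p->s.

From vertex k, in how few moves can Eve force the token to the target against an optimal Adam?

4

A0 = {l, m}
A1: add {n, o} — n (Eve) has n→l; o (Eve) has o→l.
A2: add {r, s} — r (Eve) has r→n; s (Eve) has s→n.
A3: add {p} — p (Adam): all of {l, o, s} already in.
A4: add {k, q} — k (Adam): all of {m, p, s} already in; q (Eve) has q→p.
A4 = all vertices. Fixed point.
k enters the attractor at level 4, so Eve can force the target in 4 moves from there.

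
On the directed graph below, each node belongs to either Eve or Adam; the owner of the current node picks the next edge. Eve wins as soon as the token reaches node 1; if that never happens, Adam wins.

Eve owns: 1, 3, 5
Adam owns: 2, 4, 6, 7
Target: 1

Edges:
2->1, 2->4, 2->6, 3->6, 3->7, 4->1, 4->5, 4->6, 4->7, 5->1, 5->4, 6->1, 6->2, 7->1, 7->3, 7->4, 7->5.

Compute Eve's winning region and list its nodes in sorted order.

A0 = {1}
A1: add {5} — 5 (Eve) has 5→1.
A2 = A1; e.g. 2 (Adam) can still go to 4. Fixed point.
Eve's winning region = {1, 5}.

1, 5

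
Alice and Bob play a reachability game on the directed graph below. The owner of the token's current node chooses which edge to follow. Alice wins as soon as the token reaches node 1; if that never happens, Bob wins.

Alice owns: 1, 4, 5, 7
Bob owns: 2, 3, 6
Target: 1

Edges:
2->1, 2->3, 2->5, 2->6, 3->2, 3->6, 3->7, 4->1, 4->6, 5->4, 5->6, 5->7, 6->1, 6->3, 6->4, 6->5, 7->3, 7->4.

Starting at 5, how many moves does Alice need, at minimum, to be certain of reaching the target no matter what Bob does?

A0 = {1}
A1: add {4} — 4 (Alice) has 4→1.
A2: add {5, 7} — 5 (Alice) has 5→4; 7 (Alice) has 7→4.
A3 = A2; e.g. 2 (Bob) can still go to 3. Fixed point.
5 enters the attractor at level 2, so Alice can force the target in 2 moves from there.

2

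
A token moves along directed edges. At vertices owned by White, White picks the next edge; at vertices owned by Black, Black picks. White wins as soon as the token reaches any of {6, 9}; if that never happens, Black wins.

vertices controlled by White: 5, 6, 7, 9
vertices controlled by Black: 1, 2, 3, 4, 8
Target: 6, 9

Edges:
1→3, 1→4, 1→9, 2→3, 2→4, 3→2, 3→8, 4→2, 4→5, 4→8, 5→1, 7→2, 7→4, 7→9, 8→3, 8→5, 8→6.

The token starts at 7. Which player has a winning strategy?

White

A0 = {6, 9}
A1: add {7} — 7 (White) has 7→9.
A2 = A1; e.g. 1 (Black) can still go to 3. Fixed point.
7 ∈ A1, so White can force the target.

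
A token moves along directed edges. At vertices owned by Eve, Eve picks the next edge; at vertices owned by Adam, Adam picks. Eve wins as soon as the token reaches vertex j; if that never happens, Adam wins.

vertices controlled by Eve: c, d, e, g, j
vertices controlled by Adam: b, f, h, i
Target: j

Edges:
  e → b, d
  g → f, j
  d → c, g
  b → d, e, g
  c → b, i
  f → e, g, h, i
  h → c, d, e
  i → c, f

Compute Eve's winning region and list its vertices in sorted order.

b, c, d, e, g, h, j

A0 = {j}
A1: add {g} — g (Eve) has g→j.
A2: add {d} — d (Eve) has d→g.
A3: add {e} — e (Eve) has e→d.
A4: add {b} — b (Adam): all of {d, e, g} already in.
A5: add {c} — c (Eve) has c→b.
A6: add {h} — h (Adam): all of {c, d, e} already in.
A7 = A6; e.g. f (Adam) can still go to i. Fixed point.
Eve's winning region = {b, c, d, e, g, h, j}.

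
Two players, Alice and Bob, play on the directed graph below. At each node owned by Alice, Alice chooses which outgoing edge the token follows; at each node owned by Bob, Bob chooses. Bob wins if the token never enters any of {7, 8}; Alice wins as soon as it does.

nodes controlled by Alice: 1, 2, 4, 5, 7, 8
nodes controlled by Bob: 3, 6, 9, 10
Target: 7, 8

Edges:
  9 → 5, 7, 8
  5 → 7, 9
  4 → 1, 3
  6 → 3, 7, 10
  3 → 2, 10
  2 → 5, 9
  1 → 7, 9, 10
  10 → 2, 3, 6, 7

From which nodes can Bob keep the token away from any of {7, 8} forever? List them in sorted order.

3, 6, 10

A0 = {7, 8}
A1: add {1, 5} — 1 (Alice) has 1→7; 5 (Alice) has 5→7.
A2: add {2, 4, 9} — 2 (Alice) has 2→5; 4 (Alice) has 4→1; 9 (Bob): all of {5, 7, 8} already in.
A3 = A2; e.g. 3 (Bob) can still go to 10. Fixed point.
Alice's attractor = {1, 2, 4, 5, 7, 8, 9}; Bob avoids the target exactly from the complement.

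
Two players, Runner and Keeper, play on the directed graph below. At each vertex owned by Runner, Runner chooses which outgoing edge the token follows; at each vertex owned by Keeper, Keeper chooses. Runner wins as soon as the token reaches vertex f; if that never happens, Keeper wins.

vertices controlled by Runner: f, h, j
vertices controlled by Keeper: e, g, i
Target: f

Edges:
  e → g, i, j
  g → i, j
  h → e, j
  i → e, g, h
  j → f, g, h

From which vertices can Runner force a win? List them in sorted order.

A0 = {f}
A1: add {j} — j (Runner) has j→f.
A2: add {h} — h (Runner) has h→j.
A3 = A2; e.g. e (Keeper) can still go to g. Fixed point.
Runner's winning region = {f, h, j}.

f, h, j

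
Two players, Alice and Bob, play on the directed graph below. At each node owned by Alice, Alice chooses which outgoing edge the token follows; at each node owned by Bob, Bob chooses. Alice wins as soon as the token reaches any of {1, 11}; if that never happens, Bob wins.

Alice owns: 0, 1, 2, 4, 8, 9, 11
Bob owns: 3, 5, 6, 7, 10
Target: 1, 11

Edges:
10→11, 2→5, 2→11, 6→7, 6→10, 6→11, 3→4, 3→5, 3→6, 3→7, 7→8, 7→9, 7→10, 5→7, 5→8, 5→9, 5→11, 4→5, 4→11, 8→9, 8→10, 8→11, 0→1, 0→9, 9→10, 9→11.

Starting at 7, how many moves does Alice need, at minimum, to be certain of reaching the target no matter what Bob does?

A0 = {1, 11}
A1: add {0, 2, 4, 8, 9, 10} — 0 (Alice) has 0→1; 2 (Alice) has 2→11; 4 (Alice) has 4→11; 8 (Alice) has 8→11; 9 (Alice) has 9→11; 10 (Bob): all of {11} already in.
A2: add {7} — 7 (Bob): all of {8, 9, 10} already in.
7 enters the attractor at level 2, so Alice can force the target in 2 moves from there.

2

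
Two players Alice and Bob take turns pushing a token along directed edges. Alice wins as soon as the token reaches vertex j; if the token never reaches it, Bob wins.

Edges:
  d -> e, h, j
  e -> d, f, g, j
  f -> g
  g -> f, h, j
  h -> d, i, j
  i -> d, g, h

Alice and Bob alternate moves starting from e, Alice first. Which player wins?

Alice

Track states (vertex, player-to-move).
A0 = {(j,Alice), (j,Bob)}
A1: add {(d,Alice), (e,Alice), (g,Alice), (h,Alice)}.
(e,Alice) ∈ A1 ⇒ Alice forces the target.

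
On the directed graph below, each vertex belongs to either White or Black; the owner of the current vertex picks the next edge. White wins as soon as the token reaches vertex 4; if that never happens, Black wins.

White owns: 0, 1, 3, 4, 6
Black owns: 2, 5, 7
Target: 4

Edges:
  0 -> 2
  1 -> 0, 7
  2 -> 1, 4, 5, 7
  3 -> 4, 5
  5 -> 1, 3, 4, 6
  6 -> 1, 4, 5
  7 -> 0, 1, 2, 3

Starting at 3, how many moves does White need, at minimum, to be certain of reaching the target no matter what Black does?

1

A0 = {4}
A1: add {3, 6} — 3 (White) has 3→4; 6 (White) has 6→4.
A2 = A1; e.g. 0 (White) has no edge into A1. Fixed point.
3 enters the attractor at level 1, so White can force the target in 1 move from there.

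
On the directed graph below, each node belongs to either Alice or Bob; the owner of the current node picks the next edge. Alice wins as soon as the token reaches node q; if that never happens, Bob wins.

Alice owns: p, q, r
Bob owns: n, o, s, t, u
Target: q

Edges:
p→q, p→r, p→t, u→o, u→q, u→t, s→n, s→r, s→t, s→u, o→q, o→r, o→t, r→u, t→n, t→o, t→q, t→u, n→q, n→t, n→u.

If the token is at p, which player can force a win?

Alice

A0 = {q}
A1: add {p} — p (Alice) has p→q.
A2 = A1; e.g. n (Bob) can still go to t. Fixed point.
p ∈ A1, so Alice can force the target.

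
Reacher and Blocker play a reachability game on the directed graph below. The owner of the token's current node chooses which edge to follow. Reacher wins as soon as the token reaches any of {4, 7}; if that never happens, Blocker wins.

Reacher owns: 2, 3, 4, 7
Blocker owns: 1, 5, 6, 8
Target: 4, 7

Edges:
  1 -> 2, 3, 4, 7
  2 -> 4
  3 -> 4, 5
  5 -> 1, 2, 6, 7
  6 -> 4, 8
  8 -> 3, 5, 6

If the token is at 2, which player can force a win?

Reacher

A0 = {4, 7}
A1: add {2, 3} — 2 (Reacher) has 2→4; 3 (Reacher) has 3→4.
2 ∈ A1, so Reacher can force the target.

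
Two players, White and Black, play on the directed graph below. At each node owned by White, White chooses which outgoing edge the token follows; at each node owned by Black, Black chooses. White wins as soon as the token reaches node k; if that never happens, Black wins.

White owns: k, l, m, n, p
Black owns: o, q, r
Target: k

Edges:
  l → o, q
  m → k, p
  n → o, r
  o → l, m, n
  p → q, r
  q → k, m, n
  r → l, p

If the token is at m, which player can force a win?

White

A0 = {k}
A1: add {m} — m (White) has m→k.
A2 = A1; e.g. l (White) has no edge into A1. Fixed point.
m ∈ A1, so White can force the target.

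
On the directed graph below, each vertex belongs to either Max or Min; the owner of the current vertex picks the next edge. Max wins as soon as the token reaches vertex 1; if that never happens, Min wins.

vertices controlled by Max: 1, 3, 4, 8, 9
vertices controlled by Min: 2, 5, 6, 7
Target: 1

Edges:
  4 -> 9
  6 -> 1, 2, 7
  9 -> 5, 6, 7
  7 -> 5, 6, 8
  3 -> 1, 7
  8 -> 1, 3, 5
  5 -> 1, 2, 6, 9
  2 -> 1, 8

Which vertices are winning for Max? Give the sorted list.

1, 2, 3, 8

A0 = {1}
A1: add {3, 8} — 3 (Max) has 3→1; 8 (Max) has 8→1.
A2: add {2} — 2 (Min): all of {1, 8} already in.
A3 = A2; e.g. 4 (Max) has no edge into A2. Fixed point.
Max's winning region = {1, 2, 3, 8}.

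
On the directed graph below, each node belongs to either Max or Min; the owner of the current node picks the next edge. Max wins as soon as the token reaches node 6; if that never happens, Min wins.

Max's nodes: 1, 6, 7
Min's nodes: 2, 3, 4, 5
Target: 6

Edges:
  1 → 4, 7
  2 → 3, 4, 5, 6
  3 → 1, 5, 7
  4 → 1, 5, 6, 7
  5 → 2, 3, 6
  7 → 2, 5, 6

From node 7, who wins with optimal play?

A0 = {6}
A1: add {7} — 7 (Max) has 7→6.
7 ∈ A1, so Max can force the target.

Max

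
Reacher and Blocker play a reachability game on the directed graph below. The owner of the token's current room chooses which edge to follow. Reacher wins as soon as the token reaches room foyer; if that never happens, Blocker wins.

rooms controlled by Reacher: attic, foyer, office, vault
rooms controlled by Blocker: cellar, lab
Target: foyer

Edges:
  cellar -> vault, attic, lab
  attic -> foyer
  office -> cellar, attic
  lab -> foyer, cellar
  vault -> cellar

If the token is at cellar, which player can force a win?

A0 = {foyer}
A1: add {attic} — attic (Reacher) has attic→foyer.
A2: add {office} — office (Reacher) has office→attic.
A3 = A2; e.g. vault (Reacher) has no edge into A2. Fixed point.
cellar never enters the attractor, so Blocker can avoid the target forever.

Blocker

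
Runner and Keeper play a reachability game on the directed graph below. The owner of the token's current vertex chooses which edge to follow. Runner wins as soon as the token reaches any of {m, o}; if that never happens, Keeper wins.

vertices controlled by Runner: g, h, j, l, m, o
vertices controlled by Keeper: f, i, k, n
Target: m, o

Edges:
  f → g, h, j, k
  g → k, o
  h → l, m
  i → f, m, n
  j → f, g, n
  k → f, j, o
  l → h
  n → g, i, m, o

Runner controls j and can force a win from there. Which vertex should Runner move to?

A0 = {m, o}
A1: add {g, h} — g (Runner) has g→o; h (Runner) has h→m.
A2: add {j, l} — j (Runner) has j→g; l (Runner) has l→h.
A3 = A2; e.g. f (Keeper) can still go to k. Fixed point.
From j, successor g is in the attractor (rank 1); the other successors f, n are not.

g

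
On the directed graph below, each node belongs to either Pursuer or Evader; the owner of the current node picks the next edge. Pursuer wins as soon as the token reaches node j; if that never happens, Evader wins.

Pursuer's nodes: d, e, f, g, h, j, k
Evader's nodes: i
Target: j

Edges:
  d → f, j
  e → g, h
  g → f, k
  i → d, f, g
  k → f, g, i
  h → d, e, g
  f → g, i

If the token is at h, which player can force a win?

A0 = {j}
A1: add {d} — d (Pursuer) has d→j.
A2: add {h} — h (Pursuer) has h→d.
h ∈ A2, so Pursuer can force the target.

Pursuer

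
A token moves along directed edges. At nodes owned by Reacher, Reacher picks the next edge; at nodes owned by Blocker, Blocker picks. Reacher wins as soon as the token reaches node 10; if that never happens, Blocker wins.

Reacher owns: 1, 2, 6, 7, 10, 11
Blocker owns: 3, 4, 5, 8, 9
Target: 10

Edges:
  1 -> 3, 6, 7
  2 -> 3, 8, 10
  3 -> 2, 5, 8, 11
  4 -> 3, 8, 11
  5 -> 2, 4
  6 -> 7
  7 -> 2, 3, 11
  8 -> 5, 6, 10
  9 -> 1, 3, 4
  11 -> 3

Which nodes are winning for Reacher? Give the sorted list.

A0 = {10}
A1: add {2} — 2 (Reacher) has 2→10.
A2: add {7} — 7 (Reacher) has 7→2.
A3: add {1, 6} — 1 (Reacher) has 1→7; 6 (Reacher) has 6→7.
A4 = A3; e.g. 3 (Blocker) can still go to 5. Fixed point.
Reacher's winning region = {1, 2, 6, 7, 10}.

1, 2, 6, 7, 10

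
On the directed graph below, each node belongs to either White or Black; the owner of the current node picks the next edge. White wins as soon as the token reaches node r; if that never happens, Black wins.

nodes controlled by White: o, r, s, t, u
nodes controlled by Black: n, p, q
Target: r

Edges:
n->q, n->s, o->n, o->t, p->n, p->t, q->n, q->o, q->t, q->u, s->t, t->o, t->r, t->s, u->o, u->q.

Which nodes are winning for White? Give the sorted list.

o, r, s, t, u

A0 = {r}
A1: add {t} — t (White) has t→r.
A2: add {o, s} — o (White) has o→t; s (White) has s→t.
A3: add {u} — u (White) has u→o.
A4 = A3; e.g. n (Black) can still go to q. Fixed point.
White's winning region = {o, r, s, t, u}.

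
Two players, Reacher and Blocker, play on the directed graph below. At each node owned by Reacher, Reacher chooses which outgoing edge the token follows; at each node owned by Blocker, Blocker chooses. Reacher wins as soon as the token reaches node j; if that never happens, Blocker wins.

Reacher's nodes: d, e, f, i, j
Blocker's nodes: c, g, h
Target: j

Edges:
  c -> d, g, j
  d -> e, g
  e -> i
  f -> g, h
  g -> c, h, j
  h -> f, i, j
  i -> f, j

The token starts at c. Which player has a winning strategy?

A0 = {j}
A1: add {i} — i (Reacher) has i→j.
A2: add {e} — e (Reacher) has e→i.
A3: add {d} — d (Reacher) has d→e.
A4 = A3; e.g. c (Blocker) can still go to g. Fixed point.
c never enters the attractor, so Blocker can avoid the target forever.

Blocker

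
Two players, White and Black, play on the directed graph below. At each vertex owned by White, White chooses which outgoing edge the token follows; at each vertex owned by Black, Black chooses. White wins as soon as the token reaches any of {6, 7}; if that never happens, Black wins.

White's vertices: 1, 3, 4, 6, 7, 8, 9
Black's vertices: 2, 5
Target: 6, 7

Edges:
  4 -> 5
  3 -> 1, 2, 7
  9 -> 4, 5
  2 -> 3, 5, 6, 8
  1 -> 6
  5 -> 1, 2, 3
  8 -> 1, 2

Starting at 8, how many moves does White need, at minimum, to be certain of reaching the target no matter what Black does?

2

A0 = {6, 7}
A1: add {1, 3} — 1 (White) has 1→6; 3 (White) has 3→7.
A2: add {8} — 8 (White) has 8→1.
A3 = A2; e.g. 2 (Black) can still go to 5. Fixed point.
8 enters the attractor at level 2, so White can force the target in 2 moves from there.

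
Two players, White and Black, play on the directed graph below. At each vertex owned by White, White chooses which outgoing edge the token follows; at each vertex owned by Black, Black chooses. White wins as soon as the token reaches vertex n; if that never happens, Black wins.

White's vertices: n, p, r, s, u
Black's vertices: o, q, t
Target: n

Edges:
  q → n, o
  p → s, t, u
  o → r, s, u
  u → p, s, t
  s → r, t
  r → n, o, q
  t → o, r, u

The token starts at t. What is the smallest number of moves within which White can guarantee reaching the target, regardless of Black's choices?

A0 = {n}
A1: add {r} — r (White) has r→n.
A2: add {s} — s (White) has s→r.
A3: add {p, u} — p (White) has p→s; u (White) has u→s.
A4: add {o} — o (Black): all of {r, s, u} already in.
A5: add {q, t} — q (Black): all of {n, o} already in; t (Black): all of {o, r, u} already in.
A5 = all vertices. Fixed point.
t enters the attractor at level 5, so White can force the target in 5 moves from there.

5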